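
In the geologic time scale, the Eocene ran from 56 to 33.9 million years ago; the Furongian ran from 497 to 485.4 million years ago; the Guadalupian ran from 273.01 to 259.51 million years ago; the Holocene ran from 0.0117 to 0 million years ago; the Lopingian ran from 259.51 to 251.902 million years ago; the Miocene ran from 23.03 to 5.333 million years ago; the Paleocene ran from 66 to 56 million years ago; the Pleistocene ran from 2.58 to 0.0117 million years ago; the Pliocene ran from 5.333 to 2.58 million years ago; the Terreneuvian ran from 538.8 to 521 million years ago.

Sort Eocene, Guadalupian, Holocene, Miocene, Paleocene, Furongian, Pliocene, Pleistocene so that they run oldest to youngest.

Read off each span (Ma): Eocene 56–33.9; Guadalupian 273.01–259.51; Holocene 0.0117–0; Miocene 23.03–5.333; Paleocene 66–56; Furongian 497–485.4; Pliocene 5.333–2.58; Pleistocene 2.58–0.0117.
Larger Ma is older, so oldest→youngest is Furongian, Guadalupian, Paleocene, Eocene, Miocene, Pliocene, Pleistocene, Holocene.

Furongian, then Guadalupian, then Paleocene, then Eocene, then Miocene, then Pliocene, then Pleistocene, then Holocene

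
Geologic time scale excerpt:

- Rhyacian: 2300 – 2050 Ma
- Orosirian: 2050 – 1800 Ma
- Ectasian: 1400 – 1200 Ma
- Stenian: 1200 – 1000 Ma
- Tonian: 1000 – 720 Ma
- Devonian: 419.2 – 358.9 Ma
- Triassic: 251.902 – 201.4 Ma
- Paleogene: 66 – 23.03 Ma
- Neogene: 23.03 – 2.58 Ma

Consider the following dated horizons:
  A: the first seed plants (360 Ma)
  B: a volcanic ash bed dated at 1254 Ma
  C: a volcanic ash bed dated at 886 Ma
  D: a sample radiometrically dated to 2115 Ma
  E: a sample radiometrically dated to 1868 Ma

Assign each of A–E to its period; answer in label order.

Match each age against the start–end ranges in the excerpt: A = 360 Ma → Devonian (419.2–358.9); B = 1254 Ma → Ectasian (1400–1200); C = 886 Ma → Tonian (1000–720); D = 2115 Ma → Rhyacian (2300–2050); E = 1868 Ma → Orosirian (2050–1800).

A — Devonian; B — Ectasian; C — Tonian; D — Rhyacian; E — Orosirian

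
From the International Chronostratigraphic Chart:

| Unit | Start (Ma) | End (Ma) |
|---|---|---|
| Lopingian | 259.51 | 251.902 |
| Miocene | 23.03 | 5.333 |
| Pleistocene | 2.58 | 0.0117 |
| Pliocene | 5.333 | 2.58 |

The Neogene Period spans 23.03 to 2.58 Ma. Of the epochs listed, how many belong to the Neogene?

2

Epochs inside 23.03–2.58 Ma: Miocene, Pliocene — 2 in total.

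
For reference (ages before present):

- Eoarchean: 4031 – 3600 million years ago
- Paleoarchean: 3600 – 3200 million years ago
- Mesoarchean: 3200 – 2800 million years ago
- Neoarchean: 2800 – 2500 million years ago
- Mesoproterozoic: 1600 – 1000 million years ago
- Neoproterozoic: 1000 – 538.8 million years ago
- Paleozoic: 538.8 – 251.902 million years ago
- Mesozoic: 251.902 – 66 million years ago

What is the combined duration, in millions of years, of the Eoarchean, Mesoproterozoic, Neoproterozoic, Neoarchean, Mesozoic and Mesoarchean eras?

2378.102 million years

Duration is start − end for each: (4031 − 3600) + (1600 − 1000) + (1000 − 538.8) + (2800 − 2500) + (251.902 − 66) + (3200 − 2800).
That is 431 + 600 + 461.2 + 300 + 185.902 + 400, which totals 2378.102 million years.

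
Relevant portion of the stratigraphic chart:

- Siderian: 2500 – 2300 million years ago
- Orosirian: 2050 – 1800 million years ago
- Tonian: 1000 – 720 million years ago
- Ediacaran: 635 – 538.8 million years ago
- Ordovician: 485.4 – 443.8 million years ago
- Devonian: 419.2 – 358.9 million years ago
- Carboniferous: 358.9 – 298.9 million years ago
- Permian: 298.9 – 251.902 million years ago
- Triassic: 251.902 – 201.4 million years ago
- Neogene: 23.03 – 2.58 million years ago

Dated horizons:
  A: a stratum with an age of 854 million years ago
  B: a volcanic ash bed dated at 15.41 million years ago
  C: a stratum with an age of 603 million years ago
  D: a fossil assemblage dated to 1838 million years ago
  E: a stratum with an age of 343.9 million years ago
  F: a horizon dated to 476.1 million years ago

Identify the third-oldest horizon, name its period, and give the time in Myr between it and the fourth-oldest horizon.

C, in the Ediacaran; 126.9 million years to F

Larger Ma means older, so oldest first: D 1838 > A 854 > C 603 > F 476.1 > E 343.9 > B 15.41.
Counting 3 along gives C (603 Ma); the excerpt puts that inside the Ediacaran, 635–538.8 Ma.
Next in line is F (476.1 Ma), and 603 − 476.1 = 126.9 Myr.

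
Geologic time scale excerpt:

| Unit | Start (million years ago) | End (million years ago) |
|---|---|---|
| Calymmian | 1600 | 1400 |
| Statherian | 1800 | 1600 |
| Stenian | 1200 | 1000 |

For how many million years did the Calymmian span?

1600 − 1400 = 200 million years.

200 million years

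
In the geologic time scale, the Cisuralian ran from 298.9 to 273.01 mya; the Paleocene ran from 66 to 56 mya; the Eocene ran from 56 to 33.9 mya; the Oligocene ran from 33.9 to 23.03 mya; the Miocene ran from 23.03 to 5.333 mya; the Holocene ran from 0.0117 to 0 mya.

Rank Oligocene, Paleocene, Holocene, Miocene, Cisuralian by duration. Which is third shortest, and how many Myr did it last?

Oligocene, 10.87 million years

Start − end for each: Oligocene 33.9 − 23.03 = 10.87; Paleocene 66 − 56 = 10; Holocene 0.0117 − 0 = 0.0117; Miocene 23.03 − 5.333 = 17.697; Cisuralian 298.9 − 273.01 = 25.89.
Ranking these from shortest: Holocene < Paleocene < Oligocene < Miocene < Cisuralian.
Position 3 in that ranking is Oligocene, which lasted 10.87 Myr.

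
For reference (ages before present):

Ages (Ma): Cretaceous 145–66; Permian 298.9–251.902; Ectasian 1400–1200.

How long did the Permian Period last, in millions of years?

46.998 million years

298.9 − 251.902 = 46.998 million years.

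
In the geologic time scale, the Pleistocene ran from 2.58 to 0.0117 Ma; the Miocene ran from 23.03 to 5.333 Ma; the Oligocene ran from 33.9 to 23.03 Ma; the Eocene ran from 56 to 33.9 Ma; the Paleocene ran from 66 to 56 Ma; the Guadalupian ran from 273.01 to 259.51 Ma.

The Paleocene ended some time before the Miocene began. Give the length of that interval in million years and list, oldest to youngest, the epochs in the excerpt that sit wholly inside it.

32.97 million years; Eocene, Oligocene

The Paleocene closes at 56 Ma and the Miocene opens at 23.03 Ma, so the interval is 56 − 23.03 = 32.97 Myr.
An epoch fits inside if it starts at or after 56 Ma and ends at or before 23.03 Ma; oldest first that gives Eocene, Oligocene.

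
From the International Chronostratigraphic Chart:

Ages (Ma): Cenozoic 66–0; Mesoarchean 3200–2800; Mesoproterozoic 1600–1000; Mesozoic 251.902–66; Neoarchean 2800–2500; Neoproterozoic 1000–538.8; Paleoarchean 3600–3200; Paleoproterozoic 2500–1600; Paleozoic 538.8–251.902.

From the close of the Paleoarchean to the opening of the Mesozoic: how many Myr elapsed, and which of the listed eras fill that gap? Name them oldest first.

The Paleoarchean closes at 3200 Ma and the Mesozoic opens at 251.902 Ma, so the interval is 3200 − 251.902 = 2948.098 Myr.
An era fits inside if it starts at or after 3200 Ma and ends at or before 251.902 Ma; oldest first that gives Mesoarchean, Neoarchean, Paleoproterozoic, Mesoproterozoic, Neoproterozoic, Paleozoic.

2948.098 million years; Mesoarchean, Neoarchean, Paleoproterozoic, Mesoproterozoic, Neoproterozoic, Paleozoic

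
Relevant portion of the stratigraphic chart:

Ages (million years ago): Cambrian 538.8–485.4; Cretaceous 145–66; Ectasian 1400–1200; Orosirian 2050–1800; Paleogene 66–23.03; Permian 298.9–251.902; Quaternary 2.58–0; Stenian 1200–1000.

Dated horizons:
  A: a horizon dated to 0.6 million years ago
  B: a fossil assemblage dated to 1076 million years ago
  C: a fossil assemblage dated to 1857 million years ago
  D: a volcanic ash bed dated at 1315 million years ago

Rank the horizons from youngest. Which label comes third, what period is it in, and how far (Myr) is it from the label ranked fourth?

D, in the Ectasian; 542 million years to C

Sorted youngest-first by Ma: A (0.6), B (1076), D (1315), C (1857).
The third youngest is D at 1315 Ma, which lies in 1400–1200 Ma: the Ectasian.
The fourth youngest is C at 1857 Ma; separation = |1315 − 1857| = 542 Myr.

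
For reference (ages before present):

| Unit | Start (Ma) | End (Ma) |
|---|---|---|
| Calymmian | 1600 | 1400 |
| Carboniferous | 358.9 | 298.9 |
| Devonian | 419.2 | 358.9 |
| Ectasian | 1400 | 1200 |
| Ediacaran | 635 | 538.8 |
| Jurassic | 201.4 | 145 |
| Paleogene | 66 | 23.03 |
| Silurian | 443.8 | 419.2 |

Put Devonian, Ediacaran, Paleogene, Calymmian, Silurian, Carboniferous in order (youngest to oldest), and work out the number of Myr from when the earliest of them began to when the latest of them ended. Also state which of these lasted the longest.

Paleogene → Carboniferous → Devonian → Silurian → Ediacaran → Calymmian; total span 1576.97 Myr; longest is Calymmian

From the excerpt: Devonian 419.2–358.9; Ediacaran 635–538.8; Paleogene 66–23.03; Calymmian 1600–1400; Silurian 443.8–419.2; Carboniferous 358.9–298.9 (Ma).
Larger Ma is earlier, so the oldest is Calymmian and the youngest is Paleogene; youngest to oldest: Paleogene, Carboniferous, Devonian, Silurian, Ediacaran, Calymmian.
Oldest start 1600 minus youngest end 23.03 gives 1576.97 Myr overall.
Individual lengths (start − end): Ediacaran 96.2; Silurian 24.6; Paleogene 42.97; Carboniferous 60; Devonian 60.3; Calymmian 200. The largest is Calymmian at 200 Myr.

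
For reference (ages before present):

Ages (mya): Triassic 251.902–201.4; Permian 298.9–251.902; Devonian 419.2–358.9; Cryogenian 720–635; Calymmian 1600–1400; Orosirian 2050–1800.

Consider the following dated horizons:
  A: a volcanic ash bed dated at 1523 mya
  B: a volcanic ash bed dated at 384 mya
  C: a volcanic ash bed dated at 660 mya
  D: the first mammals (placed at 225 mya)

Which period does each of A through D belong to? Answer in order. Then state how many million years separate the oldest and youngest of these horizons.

A: 1523 Ma lies in 1600–1400 Ma, so Calymmian.
B: 384 Ma lies in 419.2–358.9 Ma, so Devonian.
C: 660 Ma lies in 720–635 Ma, so Cryogenian.
D: 225 Ma lies in 251.902–201.4 Ma, so Triassic.
Oldest = 1523 Ma, youngest = 225 Ma → span 1298 Myr.

A — Calymmian; B — Devonian; C — Cryogenian; D — Triassic; span 1298 million years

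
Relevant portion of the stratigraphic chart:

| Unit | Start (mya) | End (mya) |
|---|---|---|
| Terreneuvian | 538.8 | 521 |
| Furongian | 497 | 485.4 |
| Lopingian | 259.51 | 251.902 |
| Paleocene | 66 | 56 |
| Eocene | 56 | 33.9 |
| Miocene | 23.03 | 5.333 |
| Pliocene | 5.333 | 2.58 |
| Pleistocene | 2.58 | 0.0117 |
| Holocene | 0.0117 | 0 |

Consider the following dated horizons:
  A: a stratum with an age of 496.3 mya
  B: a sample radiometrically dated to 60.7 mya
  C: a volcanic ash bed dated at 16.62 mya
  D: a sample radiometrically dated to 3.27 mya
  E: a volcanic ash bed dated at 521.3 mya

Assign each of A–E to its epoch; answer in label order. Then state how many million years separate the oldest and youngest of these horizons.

A — Furongian; B — Paleocene; C — Miocene; D — Pliocene; E — Terreneuvian; span 518.03 million years

A: 496.3 Ma lies in 497–485.4 Ma, so Furongian.
B: 60.7 Ma lies in 66–56 Ma, so Paleocene.
C: 16.62 Ma lies in 23.03–5.333 Ma, so Miocene.
D: 3.27 Ma lies in 5.333–2.58 Ma, so Pliocene.
E: 521.3 Ma lies in 538.8–521 Ma, so Terreneuvian.
Oldest = 521.3 Ma, youngest = 3.27 Ma → span 518.03 Myr.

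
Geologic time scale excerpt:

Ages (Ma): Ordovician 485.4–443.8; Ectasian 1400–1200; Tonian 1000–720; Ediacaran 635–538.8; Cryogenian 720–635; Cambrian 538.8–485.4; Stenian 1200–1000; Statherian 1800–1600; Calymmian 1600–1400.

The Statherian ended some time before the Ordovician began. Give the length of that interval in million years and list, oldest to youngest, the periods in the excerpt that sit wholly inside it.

1114.6 million years; Calymmian, Ectasian, Stenian, Tonian, Cryogenian, Ediacaran, Cambrian

The Statherian closes at 1600 Ma and the Ordovician opens at 485.4 Ma, so the interval is 1600 − 485.4 = 1114.6 Myr.
A period fits inside if it starts at or after 1600 Ma and ends at or before 485.4 Ma; oldest first that gives Calymmian, Ectasian, Stenian, Tonian, Cryogenian, Ediacaran, Cambrian.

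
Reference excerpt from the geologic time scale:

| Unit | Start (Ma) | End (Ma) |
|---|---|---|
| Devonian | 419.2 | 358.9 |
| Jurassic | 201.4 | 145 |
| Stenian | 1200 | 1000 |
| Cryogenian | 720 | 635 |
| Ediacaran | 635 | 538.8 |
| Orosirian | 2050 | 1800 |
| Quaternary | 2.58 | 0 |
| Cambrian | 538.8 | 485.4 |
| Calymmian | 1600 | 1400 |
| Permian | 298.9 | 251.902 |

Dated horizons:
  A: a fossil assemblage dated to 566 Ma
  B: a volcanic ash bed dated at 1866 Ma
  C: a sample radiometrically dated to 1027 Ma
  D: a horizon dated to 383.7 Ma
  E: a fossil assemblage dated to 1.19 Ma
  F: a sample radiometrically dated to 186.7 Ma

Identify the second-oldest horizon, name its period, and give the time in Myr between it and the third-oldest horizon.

C, in the Stenian; 461 million years to A

Sorted oldest-first by Ma: B (1866), C (1027), A (566), D (383.7), F (186.7), E (1.19).
The second oldest is C at 1027 Ma, which lies in 1200–1000 Ma: the Stenian.
The third oldest is A at 566 Ma; separation = |1027 − 566| = 461 Myr.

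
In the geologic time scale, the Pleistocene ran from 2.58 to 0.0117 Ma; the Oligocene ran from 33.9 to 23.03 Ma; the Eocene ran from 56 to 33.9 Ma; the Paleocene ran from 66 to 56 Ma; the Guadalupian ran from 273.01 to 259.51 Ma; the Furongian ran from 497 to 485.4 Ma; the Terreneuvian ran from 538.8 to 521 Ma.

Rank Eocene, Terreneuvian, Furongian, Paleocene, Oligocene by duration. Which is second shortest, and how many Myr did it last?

Oligocene, 10.87 million years

Start − end for each: Eocene 56 − 33.9 = 22.1; Terreneuvian 538.8 − 521 = 17.8; Furongian 497 − 485.4 = 11.6; Paleocene 66 − 56 = 10; Oligocene 33.9 − 23.03 = 10.87.
Ranking these from shortest: Paleocene < Oligocene < Furongian < Terreneuvian < Eocene.
Position 2 in that ranking is Oligocene, which lasted 10.87 Myr.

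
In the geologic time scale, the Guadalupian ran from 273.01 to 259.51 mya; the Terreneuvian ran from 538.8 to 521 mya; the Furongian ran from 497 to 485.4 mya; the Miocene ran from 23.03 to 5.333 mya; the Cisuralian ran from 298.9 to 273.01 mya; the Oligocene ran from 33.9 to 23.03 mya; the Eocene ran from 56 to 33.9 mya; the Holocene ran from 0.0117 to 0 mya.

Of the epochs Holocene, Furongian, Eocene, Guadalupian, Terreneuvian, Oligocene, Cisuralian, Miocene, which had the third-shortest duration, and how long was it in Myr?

Start − end for each: Holocene 0.0117 − 0 = 0.0117; Furongian 497 − 485.4 = 11.6; Eocene 56 − 33.9 = 22.1; Guadalupian 273.01 − 259.51 = 13.5; Terreneuvian 538.8 − 521 = 17.8; Oligocene 33.9 − 23.03 = 10.87; Cisuralian 298.9 − 273.01 = 25.89; Miocene 23.03 − 5.333 = 17.697.
Ranking these from shortest: Holocene < Oligocene < Furongian < Guadalupian < Miocene < Terreneuvian < Eocene < Cisuralian.
Position 3 in that ranking is Furongian, which lasted 11.6 Myr.

Furongian, 11.6 million years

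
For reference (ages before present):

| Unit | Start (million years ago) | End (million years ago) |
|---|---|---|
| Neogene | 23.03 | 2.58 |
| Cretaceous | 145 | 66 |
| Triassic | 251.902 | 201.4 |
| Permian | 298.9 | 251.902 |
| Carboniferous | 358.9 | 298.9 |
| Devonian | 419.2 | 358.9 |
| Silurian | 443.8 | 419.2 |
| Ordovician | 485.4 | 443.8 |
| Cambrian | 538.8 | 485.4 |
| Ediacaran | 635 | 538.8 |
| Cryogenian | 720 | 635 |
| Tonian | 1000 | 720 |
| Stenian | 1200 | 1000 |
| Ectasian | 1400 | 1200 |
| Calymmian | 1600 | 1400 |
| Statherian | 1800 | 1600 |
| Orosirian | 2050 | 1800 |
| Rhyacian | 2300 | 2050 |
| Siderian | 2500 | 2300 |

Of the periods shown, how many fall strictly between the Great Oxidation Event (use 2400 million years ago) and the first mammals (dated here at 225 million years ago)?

The older date is 2400 Ma and the younger is 225 Ma.
Periods with start < 2400 and end > 225 Ma: Rhyacian (2300–2050), Orosirian (2050–1800), Statherian (1800–1600), Calymmian (1600–1400), Ectasian (1400–1200), Stenian (1200–1000), Tonian (1000–720), Cryogenian (720–635), Ediacaran (635–538.8), Cambrian (538.8–485.4), Ordovician (485.4–443.8), Silurian (443.8–419.2), Devonian (419.2–358.9), Carboniferous (358.9–298.9), Permian (298.9–251.902).
That is 15 complete periods.

15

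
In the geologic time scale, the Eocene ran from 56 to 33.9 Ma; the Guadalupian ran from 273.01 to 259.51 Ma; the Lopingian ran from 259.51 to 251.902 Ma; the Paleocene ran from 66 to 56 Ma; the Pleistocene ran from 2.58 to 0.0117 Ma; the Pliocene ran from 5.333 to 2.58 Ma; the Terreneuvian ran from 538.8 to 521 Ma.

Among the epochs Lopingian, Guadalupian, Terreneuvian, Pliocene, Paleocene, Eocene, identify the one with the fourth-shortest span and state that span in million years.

Start − end for each: Lopingian 259.51 − 251.902 = 7.608; Guadalupian 273.01 − 259.51 = 13.5; Terreneuvian 538.8 − 521 = 17.8; Pliocene 5.333 − 2.58 = 2.753; Paleocene 66 − 56 = 10; Eocene 56 − 33.9 = 22.1.
Ranking these from shortest: Pliocene < Lopingian < Paleocene < Guadalupian < Terreneuvian < Eocene.
Position 4 in that ranking is Guadalupian, which lasted 13.5 Myr.

Guadalupian, 13.5 million years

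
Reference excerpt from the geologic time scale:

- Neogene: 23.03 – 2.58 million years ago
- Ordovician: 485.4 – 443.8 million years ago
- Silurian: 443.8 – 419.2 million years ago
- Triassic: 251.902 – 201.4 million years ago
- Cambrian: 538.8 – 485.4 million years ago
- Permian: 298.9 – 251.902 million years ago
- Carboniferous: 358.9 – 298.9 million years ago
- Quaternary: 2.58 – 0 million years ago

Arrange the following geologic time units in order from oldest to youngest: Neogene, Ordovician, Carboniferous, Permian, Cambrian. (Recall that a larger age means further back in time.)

Sorting by start age (descending Ma, since larger Ma = older): Cambrian began 538.8, Ordovician began 485.4, Carboniferous began 358.9, Permian began 298.9, Neogene began 23.03.

Cambrian, Ordovician, Carboniferous, Permian, Neogene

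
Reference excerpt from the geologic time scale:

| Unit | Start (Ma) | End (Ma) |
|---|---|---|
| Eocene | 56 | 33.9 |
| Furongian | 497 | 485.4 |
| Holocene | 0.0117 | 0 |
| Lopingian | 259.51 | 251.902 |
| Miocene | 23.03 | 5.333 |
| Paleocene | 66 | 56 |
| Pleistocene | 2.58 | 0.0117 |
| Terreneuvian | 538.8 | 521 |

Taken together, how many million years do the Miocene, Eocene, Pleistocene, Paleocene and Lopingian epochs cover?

59.9733 million years

Each duration: Miocene = 17.697; Eocene = 22.1; Pleistocene = 2.5683; Paleocene = 10; Lopingian = 7.608.
Sum: 17.697 + 22.1 + 2.5683 + 10 + 7.608 = 59.9733 Myr.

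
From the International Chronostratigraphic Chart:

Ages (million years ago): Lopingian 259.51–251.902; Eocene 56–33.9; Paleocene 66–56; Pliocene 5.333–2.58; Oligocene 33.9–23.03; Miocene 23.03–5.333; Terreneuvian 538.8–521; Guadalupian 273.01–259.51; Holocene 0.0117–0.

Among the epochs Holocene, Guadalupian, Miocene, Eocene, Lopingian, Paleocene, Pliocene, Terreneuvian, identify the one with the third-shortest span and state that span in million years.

Durations: Holocene 0.0117; Guadalupian 13.5; Miocene 17.697; Eocene 22.1; Lopingian 7.608; Paleocene 10; Pliocene 2.753; Terreneuvian 17.8 Myr.
Sorted shortest-first: Holocene (0.0117), Pliocene (2.753), Lopingian (7.608), Paleocene (10), Guadalupian (13.5), Miocene (17.697), Terreneuvian (17.8), Eocene (22.1).
The third shortest is Lopingian at 7.608 Myr.

Lopingian, 7.608 million years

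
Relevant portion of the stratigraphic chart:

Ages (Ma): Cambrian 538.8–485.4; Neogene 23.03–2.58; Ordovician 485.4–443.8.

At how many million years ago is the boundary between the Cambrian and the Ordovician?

The Cambrian ends and the Ordovician begins at 485.4 Ma.

485.4 Ma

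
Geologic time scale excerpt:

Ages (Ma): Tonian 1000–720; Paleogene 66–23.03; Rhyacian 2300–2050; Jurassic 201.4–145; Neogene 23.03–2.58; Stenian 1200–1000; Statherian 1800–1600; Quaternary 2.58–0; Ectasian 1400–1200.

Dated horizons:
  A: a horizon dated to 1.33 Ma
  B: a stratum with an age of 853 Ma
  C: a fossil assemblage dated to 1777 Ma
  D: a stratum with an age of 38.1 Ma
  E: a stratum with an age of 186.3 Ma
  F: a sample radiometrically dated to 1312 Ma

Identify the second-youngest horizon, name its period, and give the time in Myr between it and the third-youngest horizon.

D, in the Paleogene; 148.2 million years to E

Sorted youngest-first by Ma: A (1.33), D (38.1), E (186.3), B (853), F (1312), C (1777).
The second youngest is D at 38.1 Ma, which lies in 66–23.03 Ma: the Paleogene.
The third youngest is E at 186.3 Ma; separation = |38.1 − 186.3| = 148.2 Myr.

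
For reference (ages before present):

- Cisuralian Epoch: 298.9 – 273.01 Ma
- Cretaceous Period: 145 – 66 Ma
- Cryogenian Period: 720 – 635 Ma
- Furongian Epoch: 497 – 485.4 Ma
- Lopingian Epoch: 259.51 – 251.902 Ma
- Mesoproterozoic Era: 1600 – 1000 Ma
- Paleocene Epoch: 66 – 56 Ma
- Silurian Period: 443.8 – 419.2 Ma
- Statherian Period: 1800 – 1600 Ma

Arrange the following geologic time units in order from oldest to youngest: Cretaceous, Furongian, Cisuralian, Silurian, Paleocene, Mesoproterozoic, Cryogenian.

Read off each span (Ma): Cretaceous 145–66; Furongian 497–485.4; Cisuralian 298.9–273.01; Silurian 443.8–419.2; Paleocene 66–56; Mesoproterozoic 1600–1000; Cryogenian 720–635.
Larger Ma is older, so oldest→youngest is Mesoproterozoic, Cryogenian, Furongian, Silurian, Cisuralian, Cretaceous, Paleocene.

Mesoproterozoic → Cryogenian → Furongian → Silurian → Cisuralian → Cretaceous → Paleocene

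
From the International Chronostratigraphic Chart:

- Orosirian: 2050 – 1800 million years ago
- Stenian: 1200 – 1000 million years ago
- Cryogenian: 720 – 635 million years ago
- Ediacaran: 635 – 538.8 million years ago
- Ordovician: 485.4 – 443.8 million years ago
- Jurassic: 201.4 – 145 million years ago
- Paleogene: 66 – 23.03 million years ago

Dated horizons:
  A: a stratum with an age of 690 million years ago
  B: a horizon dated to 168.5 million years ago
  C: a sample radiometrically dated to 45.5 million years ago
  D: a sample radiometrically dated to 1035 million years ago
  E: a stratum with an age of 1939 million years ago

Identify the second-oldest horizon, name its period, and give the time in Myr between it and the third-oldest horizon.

Sorted oldest-first by Ma: E (1939), D (1035), A (690), B (168.5), C (45.5).
The second oldest is D at 1035 Ma, which lies in 1200–1000 Ma: the Stenian.
The third oldest is A at 690 Ma; separation = |1035 − 690| = 345 Myr.

D, in the Stenian; 345 million years to A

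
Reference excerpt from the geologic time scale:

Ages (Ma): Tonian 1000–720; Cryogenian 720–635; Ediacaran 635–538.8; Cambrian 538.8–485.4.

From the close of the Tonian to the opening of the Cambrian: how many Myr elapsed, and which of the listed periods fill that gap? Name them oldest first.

The Tonian closes at 720 Ma and the Cambrian opens at 538.8 Ma, so the interval is 720 − 538.8 = 181.2 Myr.
A period fits inside if it starts at or after 720 Ma and ends at or before 538.8 Ma; oldest first that gives Cryogenian, Ediacaran.

181.2 million years; Cryogenian, Ediacaran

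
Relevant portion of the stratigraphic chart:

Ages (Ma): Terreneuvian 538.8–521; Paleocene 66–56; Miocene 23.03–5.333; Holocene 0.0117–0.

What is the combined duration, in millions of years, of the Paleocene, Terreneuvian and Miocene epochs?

Each duration: Paleocene = 10; Terreneuvian = 17.8; Miocene = 17.697.
Sum: 10 + 17.8 + 17.697 = 45.497 Myr.

45.497 million years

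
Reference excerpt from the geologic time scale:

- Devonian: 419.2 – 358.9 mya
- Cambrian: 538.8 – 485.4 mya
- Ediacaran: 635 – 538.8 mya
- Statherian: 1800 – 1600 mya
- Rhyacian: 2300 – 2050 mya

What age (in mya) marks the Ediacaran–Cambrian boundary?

The Ediacaran ends and the Cambrian begins at 538.8 mya.

538.8 mya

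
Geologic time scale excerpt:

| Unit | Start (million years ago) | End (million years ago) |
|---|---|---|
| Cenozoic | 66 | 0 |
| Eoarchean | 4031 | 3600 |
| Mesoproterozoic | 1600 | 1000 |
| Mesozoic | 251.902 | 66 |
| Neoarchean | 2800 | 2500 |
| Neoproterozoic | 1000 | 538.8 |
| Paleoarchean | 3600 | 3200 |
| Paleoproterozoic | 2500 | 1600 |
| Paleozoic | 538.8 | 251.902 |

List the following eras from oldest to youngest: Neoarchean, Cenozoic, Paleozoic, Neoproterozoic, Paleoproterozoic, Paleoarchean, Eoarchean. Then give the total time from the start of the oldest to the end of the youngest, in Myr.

Start ages (Ma): Eoarchean 4031, Paleoarchean 3600, Neoarchean 2800, Paleoproterozoic 2500, Neoproterozoic 1000, Paleozoic 538.8, Cenozoic 66.
Ordered oldest to youngest: Eoarchean, Paleoarchean, Neoarchean, Paleoproterozoic, Neoproterozoic, Paleozoic, Cenozoic.
Span = 4031 − 0 = 4031 Myr.

Eoarchean → Paleoarchean → Neoarchean → Paleoproterozoic → Neoproterozoic → Paleozoic → Cenozoic; total span 4031 Myr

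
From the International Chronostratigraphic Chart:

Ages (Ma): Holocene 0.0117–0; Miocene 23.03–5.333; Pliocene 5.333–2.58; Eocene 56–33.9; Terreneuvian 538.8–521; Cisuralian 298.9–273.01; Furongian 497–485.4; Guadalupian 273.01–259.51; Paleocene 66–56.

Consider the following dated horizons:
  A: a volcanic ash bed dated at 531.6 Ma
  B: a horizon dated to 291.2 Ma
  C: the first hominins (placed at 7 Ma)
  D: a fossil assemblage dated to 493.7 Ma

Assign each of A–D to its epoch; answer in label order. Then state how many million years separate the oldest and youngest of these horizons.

A — Terreneuvian; B — Cisuralian; C — Miocene; D — Furongian; span 524.6 million years

Match each age against the start–end ranges in the excerpt: A = 531.6 Ma → Terreneuvian (538.8–521); B = 291.2 Ma → Cisuralian (298.9–273.01); C = 7 Ma → Miocene (23.03–5.333); D = 493.7 Ma → Furongian (497–485.4).
The largest age is 531.6 Ma and the smallest is 7 Ma; their difference is 524.6 Myr.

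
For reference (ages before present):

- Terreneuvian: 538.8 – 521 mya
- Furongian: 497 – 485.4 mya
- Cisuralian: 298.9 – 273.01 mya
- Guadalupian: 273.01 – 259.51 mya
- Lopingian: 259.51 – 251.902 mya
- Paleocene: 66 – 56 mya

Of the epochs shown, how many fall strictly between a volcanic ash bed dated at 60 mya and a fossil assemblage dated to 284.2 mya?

2

The older date is 284.2 Ma and the younger is 60 Ma.
Epochs with start < 284.2 and end > 60 Ma: Guadalupian (273.01–259.51), Lopingian (259.51–251.902).
That is 2 complete epochs.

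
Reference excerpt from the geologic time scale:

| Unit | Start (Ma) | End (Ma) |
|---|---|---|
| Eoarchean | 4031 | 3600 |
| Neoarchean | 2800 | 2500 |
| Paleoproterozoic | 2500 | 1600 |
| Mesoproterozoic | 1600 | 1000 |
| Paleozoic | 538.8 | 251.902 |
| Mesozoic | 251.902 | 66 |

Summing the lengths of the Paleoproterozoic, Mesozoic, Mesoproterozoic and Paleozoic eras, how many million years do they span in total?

1972.8 million years

Duration is start − end for each: (2500 − 1600) + (251.902 − 66) + (1600 − 1000) + (538.8 − 251.902).
That is 900 + 185.902 + 600 + 286.898, which totals 1972.8 million years.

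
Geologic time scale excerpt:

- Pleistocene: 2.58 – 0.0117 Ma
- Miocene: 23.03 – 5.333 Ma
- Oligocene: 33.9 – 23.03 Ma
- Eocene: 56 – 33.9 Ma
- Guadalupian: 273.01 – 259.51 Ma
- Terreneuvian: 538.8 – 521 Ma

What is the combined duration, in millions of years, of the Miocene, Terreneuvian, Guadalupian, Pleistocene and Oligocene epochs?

62.4353 million years

Duration is start − end for each: (23.03 − 5.333) + (538.8 − 521) + (273.01 − 259.51) + (2.58 − 0.0117) + (33.9 − 23.03).
That is 17.697 + 17.8 + 13.5 + 2.5683 + 10.87, which totals 62.4353 million years.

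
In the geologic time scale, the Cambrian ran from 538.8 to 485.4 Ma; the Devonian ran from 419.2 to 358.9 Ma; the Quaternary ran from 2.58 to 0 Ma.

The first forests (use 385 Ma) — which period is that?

385 Ma lies between 419.2 and 358.9 Ma, so it falls in the Devonian.

Devonian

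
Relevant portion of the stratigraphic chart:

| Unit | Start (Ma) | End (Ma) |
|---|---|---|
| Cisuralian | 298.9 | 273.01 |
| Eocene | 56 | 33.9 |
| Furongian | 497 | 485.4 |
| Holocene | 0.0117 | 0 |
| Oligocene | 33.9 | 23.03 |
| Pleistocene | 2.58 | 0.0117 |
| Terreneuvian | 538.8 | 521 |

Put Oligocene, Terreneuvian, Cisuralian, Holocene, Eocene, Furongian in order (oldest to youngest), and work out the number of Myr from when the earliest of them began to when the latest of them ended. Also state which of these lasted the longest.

From the excerpt: Oligocene 33.9–23.03; Terreneuvian 538.8–521; Cisuralian 298.9–273.01; Holocene 0.0117–0; Eocene 56–33.9; Furongian 497–485.4 (Ma).
Larger Ma is earlier, so the oldest is Terreneuvian and the youngest is Holocene; oldest to youngest: Terreneuvian, Furongian, Cisuralian, Eocene, Oligocene, Holocene.
Oldest start 538.8 minus youngest end 0 gives 538.8 Myr overall.
Individual lengths (start − end): Cisuralian 25.89; Oligocene 10.87; Furongian 11.6; Terreneuvian 17.8; Eocene 22.1; Holocene 0.0117. The largest is Cisuralian at 25.89 Myr.

Terreneuvian → Furongian → Cisuralian → Eocene → Oligocene → Holocene; total span 538.8 Myr; longest is Cisuralian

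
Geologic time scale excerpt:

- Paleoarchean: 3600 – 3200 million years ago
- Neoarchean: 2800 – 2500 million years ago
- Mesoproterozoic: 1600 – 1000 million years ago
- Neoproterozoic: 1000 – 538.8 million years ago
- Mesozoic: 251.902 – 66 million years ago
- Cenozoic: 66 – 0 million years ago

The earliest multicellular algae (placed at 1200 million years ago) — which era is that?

Mesoproterozoic

1200 Ma lies between 1600 and 1000 Ma, so it falls in the Mesoproterozoic.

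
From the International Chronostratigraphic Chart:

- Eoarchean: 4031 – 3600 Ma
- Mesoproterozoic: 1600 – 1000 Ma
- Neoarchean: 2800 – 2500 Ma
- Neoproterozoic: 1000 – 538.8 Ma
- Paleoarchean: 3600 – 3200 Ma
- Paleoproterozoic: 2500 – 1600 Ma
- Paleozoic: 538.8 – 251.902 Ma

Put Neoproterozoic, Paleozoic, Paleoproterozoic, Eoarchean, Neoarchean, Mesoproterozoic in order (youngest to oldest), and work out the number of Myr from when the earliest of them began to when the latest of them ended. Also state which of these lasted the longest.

Paleozoic → Neoproterozoic → Mesoproterozoic → Paleoproterozoic → Neoarchean → Eoarchean; total span 3779.098 Myr; longest is Paleoproterozoic

From the excerpt: Neoproterozoic 1000–538.8; Paleozoic 538.8–251.902; Paleoproterozoic 2500–1600; Eoarchean 4031–3600; Neoarchean 2800–2500; Mesoproterozoic 1600–1000 (Ma).
Larger Ma is earlier, so the oldest is Eoarchean and the youngest is Paleozoic; youngest to oldest: Paleozoic, Neoproterozoic, Mesoproterozoic, Paleoproterozoic, Neoarchean, Eoarchean.
Oldest start 4031 minus youngest end 251.902 gives 3779.098 Myr overall.
Individual lengths (start − end): Paleozoic 286.898; Neoarchean 300; Eoarchean 431; Paleoproterozoic 900; Mesoproterozoic 600; Neoproterozoic 461.2. The largest is Paleoproterozoic at 900 Myr.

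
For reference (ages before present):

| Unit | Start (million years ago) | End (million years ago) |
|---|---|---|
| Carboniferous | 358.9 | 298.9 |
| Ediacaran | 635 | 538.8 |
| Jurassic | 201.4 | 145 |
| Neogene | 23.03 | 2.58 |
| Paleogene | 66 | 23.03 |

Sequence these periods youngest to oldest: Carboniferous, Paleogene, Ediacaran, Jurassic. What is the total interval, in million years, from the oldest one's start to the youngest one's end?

Paleogene, Jurassic, Carboniferous, Ediacaran; total span 611.97 Myr

Start ages (Ma): Ediacaran 635, Carboniferous 358.9, Jurassic 201.4, Paleogene 66.
Ordered youngest to oldest: Paleogene, Jurassic, Carboniferous, Ediacaran.
Span = 635 − 23.03 = 611.97 Myr.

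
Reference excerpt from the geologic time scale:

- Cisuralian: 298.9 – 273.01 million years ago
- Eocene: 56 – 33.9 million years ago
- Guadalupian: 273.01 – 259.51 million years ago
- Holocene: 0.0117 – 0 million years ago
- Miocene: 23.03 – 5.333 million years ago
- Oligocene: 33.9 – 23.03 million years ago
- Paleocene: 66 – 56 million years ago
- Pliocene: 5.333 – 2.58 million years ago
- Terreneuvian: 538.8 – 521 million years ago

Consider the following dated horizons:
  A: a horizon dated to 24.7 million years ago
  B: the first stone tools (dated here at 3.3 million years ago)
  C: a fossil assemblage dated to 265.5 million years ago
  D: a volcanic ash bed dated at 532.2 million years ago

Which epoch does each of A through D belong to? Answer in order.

A — Oligocene; B — Pliocene; C — Guadalupian; D — Terreneuvian

Match each age against the start–end ranges in the excerpt: A = 24.7 Ma → Oligocene (33.9–23.03); B = 3.3 Ma → Pliocene (5.333–2.58); C = 265.5 Ma → Guadalupian (273.01–259.51); D = 532.2 Ma → Terreneuvian (538.8–521).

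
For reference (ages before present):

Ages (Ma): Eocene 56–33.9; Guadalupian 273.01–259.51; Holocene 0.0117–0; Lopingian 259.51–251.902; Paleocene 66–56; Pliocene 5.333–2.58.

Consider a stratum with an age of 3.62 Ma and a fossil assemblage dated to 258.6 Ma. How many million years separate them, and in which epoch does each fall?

Elapsed time: 258.6 − 3.62 = 254.98 Myr.
3.62 Ma lies within 5.333–2.58 Ma: Pliocene.
258.6 Ma lies within 259.51–251.902 Ma: Lopingian.

254.98 million years apart; the first in the Pliocene, the second in the Lopingian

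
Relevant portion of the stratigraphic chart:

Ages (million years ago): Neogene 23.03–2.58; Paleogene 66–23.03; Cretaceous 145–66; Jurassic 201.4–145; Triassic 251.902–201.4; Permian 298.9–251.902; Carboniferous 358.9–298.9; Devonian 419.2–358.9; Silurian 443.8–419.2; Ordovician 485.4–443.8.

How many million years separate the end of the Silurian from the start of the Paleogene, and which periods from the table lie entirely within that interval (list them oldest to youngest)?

353.2 million years; Devonian, Carboniferous, Permian, Triassic, Jurassic, Cretaceous

End of Silurian = 419.2 Ma; start of Paleogene = 66 Ma.
Gap = 419.2 − 66 = 353.2 Myr.
Periods wholly inside 419.2–66 Ma: Devonian (419.2–358.9), Carboniferous (358.9–298.9), Permian (298.9–251.902), Triassic (251.902–201.4), Jurassic (201.4–145), Cretaceous (145–66).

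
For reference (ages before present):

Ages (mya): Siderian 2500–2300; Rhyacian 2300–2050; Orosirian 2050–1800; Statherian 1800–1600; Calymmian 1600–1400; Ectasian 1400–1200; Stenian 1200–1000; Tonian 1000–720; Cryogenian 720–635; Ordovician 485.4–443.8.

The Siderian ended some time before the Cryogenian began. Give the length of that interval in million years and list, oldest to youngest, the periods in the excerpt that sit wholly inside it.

1580 million years; Rhyacian, Orosirian, Statherian, Calymmian, Ectasian, Stenian, Tonian

End of Siderian = 2300 Ma; start of Cryogenian = 720 Ma.
Gap = 2300 − 720 = 1580 Myr.
Periods wholly inside 2300–720 Ma: Rhyacian (2300–2050), Orosirian (2050–1800), Statherian (1800–1600), Calymmian (1600–1400), Ectasian (1400–1200), Stenian (1200–1000), Tonian (1000–720).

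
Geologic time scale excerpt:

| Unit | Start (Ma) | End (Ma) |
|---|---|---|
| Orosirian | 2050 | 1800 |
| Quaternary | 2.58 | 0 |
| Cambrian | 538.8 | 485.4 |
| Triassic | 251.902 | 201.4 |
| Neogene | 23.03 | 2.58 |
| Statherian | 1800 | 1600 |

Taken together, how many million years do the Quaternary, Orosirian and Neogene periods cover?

273.03 million years

Duration is start − end for each: (2.58 − 0) + (2050 − 1800) + (23.03 − 2.58).
That is 2.58 + 250 + 20.45, which totals 273.03 million years.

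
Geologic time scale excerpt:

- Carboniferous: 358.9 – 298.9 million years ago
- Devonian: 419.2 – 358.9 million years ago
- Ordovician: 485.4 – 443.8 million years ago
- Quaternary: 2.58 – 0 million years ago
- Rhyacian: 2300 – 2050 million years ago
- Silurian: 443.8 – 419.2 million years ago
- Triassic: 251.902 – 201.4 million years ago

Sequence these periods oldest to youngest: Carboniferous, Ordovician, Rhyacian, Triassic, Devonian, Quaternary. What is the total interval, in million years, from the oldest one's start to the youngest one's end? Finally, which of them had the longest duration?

Start ages (Ma): Rhyacian 2300, Ordovician 485.4, Devonian 419.2, Carboniferous 358.9, Triassic 251.902, Quaternary 2.58.
Ordered oldest to youngest: Rhyacian, Ordovician, Devonian, Carboniferous, Triassic, Quaternary.
Span = 2300 − 0 = 2300 Myr.
Durations: Triassic 50.502, Carboniferous 60, Quaternary 2.58, Ordovician 41.6, Rhyacian 250, Devonian 60.3 → longest is Rhyacian (250 Myr).

Rhyacian → Ordovician → Devonian → Carboniferous → Triassic → Quaternary; total span 2300 Myr; longest is Rhyacian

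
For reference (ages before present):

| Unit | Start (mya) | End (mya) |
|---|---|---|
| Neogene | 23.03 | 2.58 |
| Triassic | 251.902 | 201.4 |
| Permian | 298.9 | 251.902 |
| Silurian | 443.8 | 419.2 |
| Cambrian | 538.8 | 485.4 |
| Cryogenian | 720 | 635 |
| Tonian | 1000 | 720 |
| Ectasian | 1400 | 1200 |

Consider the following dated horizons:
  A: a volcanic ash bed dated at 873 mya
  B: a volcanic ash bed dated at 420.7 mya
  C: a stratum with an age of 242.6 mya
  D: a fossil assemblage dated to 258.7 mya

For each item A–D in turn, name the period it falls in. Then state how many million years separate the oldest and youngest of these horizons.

A — Tonian; B — Silurian; C — Triassic; D — Permian; span 630.4 million years

Match each age against the start–end ranges in the excerpt: A = 873 Ma → Tonian (1000–720); B = 420.7 Ma → Silurian (443.8–419.2); C = 242.6 Ma → Triassic (251.902–201.4); D = 258.7 Ma → Permian (298.9–251.902).
The largest age is 873 Ma and the smallest is 242.6 Ma; their difference is 630.4 Myr.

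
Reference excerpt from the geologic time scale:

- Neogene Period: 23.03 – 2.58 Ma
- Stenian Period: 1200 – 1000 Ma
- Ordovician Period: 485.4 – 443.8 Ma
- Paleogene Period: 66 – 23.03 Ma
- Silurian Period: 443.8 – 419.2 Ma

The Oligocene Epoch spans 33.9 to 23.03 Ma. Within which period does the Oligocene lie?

Paleogene

The Oligocene (33.9–23.03 Ma) lies entirely within 66–23.03 Ma, the Paleogene Period.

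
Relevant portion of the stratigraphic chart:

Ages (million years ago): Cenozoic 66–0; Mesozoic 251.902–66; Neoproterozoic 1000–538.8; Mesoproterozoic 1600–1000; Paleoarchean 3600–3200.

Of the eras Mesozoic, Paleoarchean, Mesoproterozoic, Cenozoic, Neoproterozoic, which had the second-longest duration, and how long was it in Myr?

Neoproterozoic, 461.2 million years

Start − end for each: Mesozoic 251.902 − 66 = 185.902; Paleoarchean 3600 − 3200 = 400; Mesoproterozoic 1600 − 1000 = 600; Cenozoic 66 − 0 = 66; Neoproterozoic 1000 − 538.8 = 461.2.
Ranking these from longest: Mesoproterozoic > Neoproterozoic > Paleoarchean > Mesozoic > Cenozoic.
Position 2 in that ranking is Neoproterozoic, which lasted 461.2 Myr.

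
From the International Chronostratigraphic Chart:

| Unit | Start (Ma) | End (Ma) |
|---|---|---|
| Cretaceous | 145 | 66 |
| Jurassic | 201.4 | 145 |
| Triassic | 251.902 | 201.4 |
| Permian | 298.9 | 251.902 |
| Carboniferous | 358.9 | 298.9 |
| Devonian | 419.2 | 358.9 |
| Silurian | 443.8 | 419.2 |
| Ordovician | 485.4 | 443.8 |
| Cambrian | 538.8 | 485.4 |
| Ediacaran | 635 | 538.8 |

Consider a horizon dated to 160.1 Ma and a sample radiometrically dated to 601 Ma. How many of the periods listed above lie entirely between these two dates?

7

601 Ma sits inside the Ediacaran (635–538.8) and 160.1 Ma inside the Jurassic (201.4–145); neither of those is wholly between the two dates.
The listed periods lying completely between them are Cambrian, Ordovician, Silurian, Devonian, Carboniferous, Permian, Triassic — 7 in all.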